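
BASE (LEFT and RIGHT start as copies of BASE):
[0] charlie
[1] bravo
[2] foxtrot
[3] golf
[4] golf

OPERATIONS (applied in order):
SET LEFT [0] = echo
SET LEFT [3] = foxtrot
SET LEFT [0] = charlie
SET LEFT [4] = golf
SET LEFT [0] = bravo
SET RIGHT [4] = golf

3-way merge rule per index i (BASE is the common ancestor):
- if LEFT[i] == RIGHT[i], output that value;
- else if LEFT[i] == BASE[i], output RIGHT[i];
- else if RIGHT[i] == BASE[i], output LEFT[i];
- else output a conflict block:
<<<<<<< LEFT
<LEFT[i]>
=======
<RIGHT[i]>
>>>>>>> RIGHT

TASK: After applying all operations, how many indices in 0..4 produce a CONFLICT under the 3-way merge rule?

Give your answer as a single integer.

Answer: 0

Derivation:
Final LEFT:  [bravo, bravo, foxtrot, foxtrot, golf]
Final RIGHT: [charlie, bravo, foxtrot, golf, golf]
i=0: L=bravo, R=charlie=BASE -> take LEFT -> bravo
i=1: L=bravo R=bravo -> agree -> bravo
i=2: L=foxtrot R=foxtrot -> agree -> foxtrot
i=3: L=foxtrot, R=golf=BASE -> take LEFT -> foxtrot
i=4: L=golf R=golf -> agree -> golf
Conflict count: 0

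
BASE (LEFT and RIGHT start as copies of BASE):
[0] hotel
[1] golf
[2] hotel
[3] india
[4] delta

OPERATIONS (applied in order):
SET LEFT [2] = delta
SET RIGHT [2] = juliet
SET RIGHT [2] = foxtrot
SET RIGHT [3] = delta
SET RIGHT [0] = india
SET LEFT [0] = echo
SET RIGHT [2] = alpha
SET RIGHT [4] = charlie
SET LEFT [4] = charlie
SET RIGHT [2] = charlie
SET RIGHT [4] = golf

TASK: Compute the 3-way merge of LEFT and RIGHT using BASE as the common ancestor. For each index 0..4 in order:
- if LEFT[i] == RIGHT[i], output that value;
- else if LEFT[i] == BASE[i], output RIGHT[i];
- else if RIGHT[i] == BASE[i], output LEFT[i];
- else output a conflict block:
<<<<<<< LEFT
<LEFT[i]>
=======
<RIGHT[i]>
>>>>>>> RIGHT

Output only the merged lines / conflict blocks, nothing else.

Final LEFT:  [echo, golf, delta, india, charlie]
Final RIGHT: [india, golf, charlie, delta, golf]
i=0: BASE=hotel L=echo R=india all differ -> CONFLICT
i=1: L=golf R=golf -> agree -> golf
i=2: BASE=hotel L=delta R=charlie all differ -> CONFLICT
i=3: L=india=BASE, R=delta -> take RIGHT -> delta
i=4: BASE=delta L=charlie R=golf all differ -> CONFLICT

Answer: <<<<<<< LEFT
echo
=======
india
>>>>>>> RIGHT
golf
<<<<<<< LEFT
delta
=======
charlie
>>>>>>> RIGHT
delta
<<<<<<< LEFT
charlie
=======
golf
>>>>>>> RIGHT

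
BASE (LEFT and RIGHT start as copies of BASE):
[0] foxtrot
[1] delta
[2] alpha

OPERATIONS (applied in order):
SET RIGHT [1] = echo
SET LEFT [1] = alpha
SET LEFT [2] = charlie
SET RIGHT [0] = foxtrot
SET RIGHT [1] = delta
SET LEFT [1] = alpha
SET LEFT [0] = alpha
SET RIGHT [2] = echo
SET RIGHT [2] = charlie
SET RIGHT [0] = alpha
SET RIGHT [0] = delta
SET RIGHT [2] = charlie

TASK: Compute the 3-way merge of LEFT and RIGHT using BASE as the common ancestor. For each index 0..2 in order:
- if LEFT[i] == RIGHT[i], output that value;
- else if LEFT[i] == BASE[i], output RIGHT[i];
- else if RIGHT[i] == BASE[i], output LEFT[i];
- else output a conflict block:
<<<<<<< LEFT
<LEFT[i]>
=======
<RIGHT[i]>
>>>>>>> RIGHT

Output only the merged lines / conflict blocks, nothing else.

Final LEFT:  [alpha, alpha, charlie]
Final RIGHT: [delta, delta, charlie]
i=0: BASE=foxtrot L=alpha R=delta all differ -> CONFLICT
i=1: L=alpha, R=delta=BASE -> take LEFT -> alpha
i=2: L=charlie R=charlie -> agree -> charlie

Answer: <<<<<<< LEFT
alpha
=======
delta
>>>>>>> RIGHT
alpha
charlie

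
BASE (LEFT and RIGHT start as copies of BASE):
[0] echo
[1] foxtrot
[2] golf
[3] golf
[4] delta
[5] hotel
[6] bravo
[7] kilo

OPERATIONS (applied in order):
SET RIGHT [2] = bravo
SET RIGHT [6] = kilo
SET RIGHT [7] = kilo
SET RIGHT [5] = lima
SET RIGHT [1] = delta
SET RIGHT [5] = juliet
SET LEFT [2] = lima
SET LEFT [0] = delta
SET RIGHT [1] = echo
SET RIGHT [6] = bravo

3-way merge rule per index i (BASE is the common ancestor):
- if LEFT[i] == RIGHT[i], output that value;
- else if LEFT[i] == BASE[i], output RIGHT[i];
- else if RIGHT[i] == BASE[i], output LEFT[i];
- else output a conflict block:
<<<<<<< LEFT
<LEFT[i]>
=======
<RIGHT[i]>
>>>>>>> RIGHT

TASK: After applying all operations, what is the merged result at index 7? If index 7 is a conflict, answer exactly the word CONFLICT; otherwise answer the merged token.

Answer: kilo

Derivation:
Final LEFT:  [delta, foxtrot, lima, golf, delta, hotel, bravo, kilo]
Final RIGHT: [echo, echo, bravo, golf, delta, juliet, bravo, kilo]
i=0: L=delta, R=echo=BASE -> take LEFT -> delta
i=1: L=foxtrot=BASE, R=echo -> take RIGHT -> echo
i=2: BASE=golf L=lima R=bravo all differ -> CONFLICT
i=3: L=golf R=golf -> agree -> golf
i=4: L=delta R=delta -> agree -> delta
i=5: L=hotel=BASE, R=juliet -> take RIGHT -> juliet
i=6: L=bravo R=bravo -> agree -> bravo
i=7: L=kilo R=kilo -> agree -> kilo
Index 7 -> kilo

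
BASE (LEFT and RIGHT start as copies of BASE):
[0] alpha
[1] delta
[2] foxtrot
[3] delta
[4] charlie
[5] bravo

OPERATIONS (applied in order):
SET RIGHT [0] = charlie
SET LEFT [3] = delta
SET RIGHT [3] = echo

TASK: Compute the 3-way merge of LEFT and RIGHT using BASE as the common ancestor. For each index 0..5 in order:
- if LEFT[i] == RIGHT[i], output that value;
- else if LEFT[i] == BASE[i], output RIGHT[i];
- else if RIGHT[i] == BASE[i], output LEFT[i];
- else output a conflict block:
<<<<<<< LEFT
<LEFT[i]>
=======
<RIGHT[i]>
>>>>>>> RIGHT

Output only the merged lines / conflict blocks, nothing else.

Answer: charlie
delta
foxtrot
echo
charlie
bravo

Derivation:
Final LEFT:  [alpha, delta, foxtrot, delta, charlie, bravo]
Final RIGHT: [charlie, delta, foxtrot, echo, charlie, bravo]
i=0: L=alpha=BASE, R=charlie -> take RIGHT -> charlie
i=1: L=delta R=delta -> agree -> delta
i=2: L=foxtrot R=foxtrot -> agree -> foxtrot
i=3: L=delta=BASE, R=echo -> take RIGHT -> echo
i=4: L=charlie R=charlie -> agree -> charlie
i=5: L=bravo R=bravo -> agree -> bravo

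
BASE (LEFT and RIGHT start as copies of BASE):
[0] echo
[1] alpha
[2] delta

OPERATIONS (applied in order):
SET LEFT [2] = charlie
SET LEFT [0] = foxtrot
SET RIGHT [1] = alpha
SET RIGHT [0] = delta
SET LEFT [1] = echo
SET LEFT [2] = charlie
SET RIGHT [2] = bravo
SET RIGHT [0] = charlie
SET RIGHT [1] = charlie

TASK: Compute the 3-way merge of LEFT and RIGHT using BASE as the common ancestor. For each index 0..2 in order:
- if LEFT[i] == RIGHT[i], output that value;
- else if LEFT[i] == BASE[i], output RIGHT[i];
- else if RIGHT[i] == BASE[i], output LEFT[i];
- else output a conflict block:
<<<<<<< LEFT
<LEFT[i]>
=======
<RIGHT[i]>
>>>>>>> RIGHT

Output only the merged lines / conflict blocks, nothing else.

Final LEFT:  [foxtrot, echo, charlie]
Final RIGHT: [charlie, charlie, bravo]
i=0: BASE=echo L=foxtrot R=charlie all differ -> CONFLICT
i=1: BASE=alpha L=echo R=charlie all differ -> CONFLICT
i=2: BASE=delta L=charlie R=bravo all differ -> CONFLICT

Answer: <<<<<<< LEFT
foxtrot
=======
charlie
>>>>>>> RIGHT
<<<<<<< LEFT
echo
=======
charlie
>>>>>>> RIGHT
<<<<<<< LEFT
charlie
=======
bravo
>>>>>>> RIGHT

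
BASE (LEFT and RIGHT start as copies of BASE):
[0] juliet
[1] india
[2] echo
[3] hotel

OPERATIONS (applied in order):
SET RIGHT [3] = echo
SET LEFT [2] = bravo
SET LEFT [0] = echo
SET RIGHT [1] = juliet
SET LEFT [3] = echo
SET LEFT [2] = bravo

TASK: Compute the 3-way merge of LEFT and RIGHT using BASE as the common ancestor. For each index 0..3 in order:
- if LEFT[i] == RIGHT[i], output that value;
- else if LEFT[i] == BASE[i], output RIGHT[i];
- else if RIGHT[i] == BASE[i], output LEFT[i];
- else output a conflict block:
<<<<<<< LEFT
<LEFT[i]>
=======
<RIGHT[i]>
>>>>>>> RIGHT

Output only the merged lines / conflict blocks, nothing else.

Answer: echo
juliet
bravo
echo

Derivation:
Final LEFT:  [echo, india, bravo, echo]
Final RIGHT: [juliet, juliet, echo, echo]
i=0: L=echo, R=juliet=BASE -> take LEFT -> echo
i=1: L=india=BASE, R=juliet -> take RIGHT -> juliet
i=2: L=bravo, R=echo=BASE -> take LEFT -> bravo
i=3: L=echo R=echo -> agree -> echo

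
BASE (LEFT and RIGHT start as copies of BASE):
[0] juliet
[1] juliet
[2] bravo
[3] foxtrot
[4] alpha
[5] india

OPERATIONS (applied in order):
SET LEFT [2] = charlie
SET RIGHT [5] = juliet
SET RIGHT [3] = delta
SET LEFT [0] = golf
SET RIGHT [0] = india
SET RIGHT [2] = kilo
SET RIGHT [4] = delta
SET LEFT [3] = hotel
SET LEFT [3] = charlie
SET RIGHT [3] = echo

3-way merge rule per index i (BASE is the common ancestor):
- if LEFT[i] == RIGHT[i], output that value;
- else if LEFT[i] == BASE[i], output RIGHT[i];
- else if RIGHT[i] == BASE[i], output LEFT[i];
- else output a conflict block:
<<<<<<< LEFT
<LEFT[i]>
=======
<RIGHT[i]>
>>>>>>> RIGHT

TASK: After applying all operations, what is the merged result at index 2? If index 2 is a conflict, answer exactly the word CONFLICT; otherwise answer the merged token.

Final LEFT:  [golf, juliet, charlie, charlie, alpha, india]
Final RIGHT: [india, juliet, kilo, echo, delta, juliet]
i=0: BASE=juliet L=golf R=india all differ -> CONFLICT
i=1: L=juliet R=juliet -> agree -> juliet
i=2: BASE=bravo L=charlie R=kilo all differ -> CONFLICT
i=3: BASE=foxtrot L=charlie R=echo all differ -> CONFLICT
i=4: L=alpha=BASE, R=delta -> take RIGHT -> delta
i=5: L=india=BASE, R=juliet -> take RIGHT -> juliet
Index 2 -> CONFLICT

Answer: CONFLICT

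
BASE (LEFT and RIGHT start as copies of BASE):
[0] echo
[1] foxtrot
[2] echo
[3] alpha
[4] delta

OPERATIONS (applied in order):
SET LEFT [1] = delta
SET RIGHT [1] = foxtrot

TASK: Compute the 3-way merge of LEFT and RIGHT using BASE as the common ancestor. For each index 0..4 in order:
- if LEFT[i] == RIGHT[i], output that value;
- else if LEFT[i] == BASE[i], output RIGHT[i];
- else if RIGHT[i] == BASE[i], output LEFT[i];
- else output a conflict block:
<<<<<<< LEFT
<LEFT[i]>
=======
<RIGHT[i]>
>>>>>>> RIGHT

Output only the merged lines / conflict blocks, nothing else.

Final LEFT:  [echo, delta, echo, alpha, delta]
Final RIGHT: [echo, foxtrot, echo, alpha, delta]
i=0: L=echo R=echo -> agree -> echo
i=1: L=delta, R=foxtrot=BASE -> take LEFT -> delta
i=2: L=echo R=echo -> agree -> echo
i=3: L=alpha R=alpha -> agree -> alpha
i=4: L=delta R=delta -> agree -> delta

Answer: echo
delta
echo
alpha
delta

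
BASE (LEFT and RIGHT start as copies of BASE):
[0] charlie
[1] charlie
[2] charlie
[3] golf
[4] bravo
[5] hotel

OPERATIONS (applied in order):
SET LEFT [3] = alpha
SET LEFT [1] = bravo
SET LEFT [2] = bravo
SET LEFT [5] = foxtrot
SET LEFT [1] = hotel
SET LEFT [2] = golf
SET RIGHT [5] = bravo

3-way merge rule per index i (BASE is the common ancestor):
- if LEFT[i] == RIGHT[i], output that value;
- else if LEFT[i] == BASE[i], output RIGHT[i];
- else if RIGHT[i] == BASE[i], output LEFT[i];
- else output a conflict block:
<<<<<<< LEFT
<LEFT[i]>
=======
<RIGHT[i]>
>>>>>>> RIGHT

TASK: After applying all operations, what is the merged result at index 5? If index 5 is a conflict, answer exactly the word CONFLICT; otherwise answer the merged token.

Answer: CONFLICT

Derivation:
Final LEFT:  [charlie, hotel, golf, alpha, bravo, foxtrot]
Final RIGHT: [charlie, charlie, charlie, golf, bravo, bravo]
i=0: L=charlie R=charlie -> agree -> charlie
i=1: L=hotel, R=charlie=BASE -> take LEFT -> hotel
i=2: L=golf, R=charlie=BASE -> take LEFT -> golf
i=3: L=alpha, R=golf=BASE -> take LEFT -> alpha
i=4: L=bravo R=bravo -> agree -> bravo
i=5: BASE=hotel L=foxtrot R=bravo all differ -> CONFLICT
Index 5 -> CONFLICT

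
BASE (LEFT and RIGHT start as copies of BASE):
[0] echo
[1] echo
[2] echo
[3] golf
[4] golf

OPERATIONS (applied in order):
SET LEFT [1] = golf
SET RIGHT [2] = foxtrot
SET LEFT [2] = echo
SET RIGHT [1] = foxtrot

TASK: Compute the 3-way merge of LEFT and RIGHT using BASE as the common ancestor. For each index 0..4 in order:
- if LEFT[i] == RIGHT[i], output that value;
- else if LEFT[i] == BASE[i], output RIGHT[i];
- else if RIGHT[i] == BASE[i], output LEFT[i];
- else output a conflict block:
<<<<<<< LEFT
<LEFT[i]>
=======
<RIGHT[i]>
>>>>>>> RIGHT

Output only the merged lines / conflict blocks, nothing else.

Final LEFT:  [echo, golf, echo, golf, golf]
Final RIGHT: [echo, foxtrot, foxtrot, golf, golf]
i=0: L=echo R=echo -> agree -> echo
i=1: BASE=echo L=golf R=foxtrot all differ -> CONFLICT
i=2: L=echo=BASE, R=foxtrot -> take RIGHT -> foxtrot
i=3: L=golf R=golf -> agree -> golf
i=4: L=golf R=golf -> agree -> golf

Answer: echo
<<<<<<< LEFT
golf
=======
foxtrot
>>>>>>> RIGHT
foxtrot
golf
golf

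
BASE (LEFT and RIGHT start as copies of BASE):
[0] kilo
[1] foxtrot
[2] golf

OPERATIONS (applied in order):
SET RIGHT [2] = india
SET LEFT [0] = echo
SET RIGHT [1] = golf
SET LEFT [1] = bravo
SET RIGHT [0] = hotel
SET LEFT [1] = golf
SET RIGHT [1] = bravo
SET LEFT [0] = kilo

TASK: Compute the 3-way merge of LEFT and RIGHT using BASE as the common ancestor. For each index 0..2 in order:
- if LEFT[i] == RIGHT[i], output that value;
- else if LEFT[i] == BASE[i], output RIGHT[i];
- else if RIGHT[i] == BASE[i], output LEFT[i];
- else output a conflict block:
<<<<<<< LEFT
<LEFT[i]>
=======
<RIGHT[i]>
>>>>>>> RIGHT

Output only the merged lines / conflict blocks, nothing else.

Answer: hotel
<<<<<<< LEFT
golf
=======
bravo
>>>>>>> RIGHT
india

Derivation:
Final LEFT:  [kilo, golf, golf]
Final RIGHT: [hotel, bravo, india]
i=0: L=kilo=BASE, R=hotel -> take RIGHT -> hotel
i=1: BASE=foxtrot L=golf R=bravo all differ -> CONFLICT
i=2: L=golf=BASE, R=india -> take RIGHT -> india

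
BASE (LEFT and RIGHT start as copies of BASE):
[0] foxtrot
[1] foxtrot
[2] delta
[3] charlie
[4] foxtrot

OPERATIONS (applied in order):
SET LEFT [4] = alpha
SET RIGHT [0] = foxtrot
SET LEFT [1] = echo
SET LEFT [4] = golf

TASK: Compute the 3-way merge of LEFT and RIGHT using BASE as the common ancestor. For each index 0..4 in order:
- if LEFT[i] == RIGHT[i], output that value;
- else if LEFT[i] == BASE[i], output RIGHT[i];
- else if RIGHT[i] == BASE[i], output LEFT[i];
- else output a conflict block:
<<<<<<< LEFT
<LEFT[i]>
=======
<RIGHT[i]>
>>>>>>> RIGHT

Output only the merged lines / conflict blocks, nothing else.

Answer: foxtrot
echo
delta
charlie
golf

Derivation:
Final LEFT:  [foxtrot, echo, delta, charlie, golf]
Final RIGHT: [foxtrot, foxtrot, delta, charlie, foxtrot]
i=0: L=foxtrot R=foxtrot -> agree -> foxtrot
i=1: L=echo, R=foxtrot=BASE -> take LEFT -> echo
i=2: L=delta R=delta -> agree -> delta
i=3: L=charlie R=charlie -> agree -> charlie
i=4: L=golf, R=foxtrot=BASE -> take LEFT -> golf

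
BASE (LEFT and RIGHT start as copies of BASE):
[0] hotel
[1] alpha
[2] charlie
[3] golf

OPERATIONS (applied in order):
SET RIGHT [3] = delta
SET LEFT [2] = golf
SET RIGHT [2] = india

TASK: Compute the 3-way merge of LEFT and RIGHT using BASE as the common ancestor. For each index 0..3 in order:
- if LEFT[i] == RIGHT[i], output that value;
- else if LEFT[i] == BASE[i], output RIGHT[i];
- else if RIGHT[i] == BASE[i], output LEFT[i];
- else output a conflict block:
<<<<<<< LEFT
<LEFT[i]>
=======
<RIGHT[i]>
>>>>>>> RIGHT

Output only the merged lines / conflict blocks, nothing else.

Final LEFT:  [hotel, alpha, golf, golf]
Final RIGHT: [hotel, alpha, india, delta]
i=0: L=hotel R=hotel -> agree -> hotel
i=1: L=alpha R=alpha -> agree -> alpha
i=2: BASE=charlie L=golf R=india all differ -> CONFLICT
i=3: L=golf=BASE, R=delta -> take RIGHT -> delta

Answer: hotel
alpha
<<<<<<< LEFT
golf
=======
india
>>>>>>> RIGHT
delta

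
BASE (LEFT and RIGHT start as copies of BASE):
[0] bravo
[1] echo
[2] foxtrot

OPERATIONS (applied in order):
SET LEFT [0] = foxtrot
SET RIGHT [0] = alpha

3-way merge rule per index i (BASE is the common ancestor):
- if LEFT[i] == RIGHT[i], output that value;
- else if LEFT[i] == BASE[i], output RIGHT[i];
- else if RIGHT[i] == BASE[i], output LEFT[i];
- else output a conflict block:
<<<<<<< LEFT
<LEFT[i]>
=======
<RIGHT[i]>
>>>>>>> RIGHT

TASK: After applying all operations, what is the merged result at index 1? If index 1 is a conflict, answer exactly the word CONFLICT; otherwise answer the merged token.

Final LEFT:  [foxtrot, echo, foxtrot]
Final RIGHT: [alpha, echo, foxtrot]
i=0: BASE=bravo L=foxtrot R=alpha all differ -> CONFLICT
i=1: L=echo R=echo -> agree -> echo
i=2: L=foxtrot R=foxtrot -> agree -> foxtrot
Index 1 -> echo

Answer: echo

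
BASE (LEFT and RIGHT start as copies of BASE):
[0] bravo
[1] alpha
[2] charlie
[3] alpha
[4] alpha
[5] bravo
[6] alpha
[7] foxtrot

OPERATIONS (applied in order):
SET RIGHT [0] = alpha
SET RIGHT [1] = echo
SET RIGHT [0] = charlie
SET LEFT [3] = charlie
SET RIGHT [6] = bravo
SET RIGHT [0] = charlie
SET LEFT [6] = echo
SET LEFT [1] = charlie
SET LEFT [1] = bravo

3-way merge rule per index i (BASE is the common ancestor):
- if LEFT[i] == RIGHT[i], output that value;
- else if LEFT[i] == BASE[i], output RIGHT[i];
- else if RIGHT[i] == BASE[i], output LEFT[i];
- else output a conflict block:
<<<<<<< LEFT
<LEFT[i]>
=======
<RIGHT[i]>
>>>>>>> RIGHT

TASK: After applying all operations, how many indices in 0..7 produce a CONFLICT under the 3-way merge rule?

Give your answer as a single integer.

Answer: 2

Derivation:
Final LEFT:  [bravo, bravo, charlie, charlie, alpha, bravo, echo, foxtrot]
Final RIGHT: [charlie, echo, charlie, alpha, alpha, bravo, bravo, foxtrot]
i=0: L=bravo=BASE, R=charlie -> take RIGHT -> charlie
i=1: BASE=alpha L=bravo R=echo all differ -> CONFLICT
i=2: L=charlie R=charlie -> agree -> charlie
i=3: L=charlie, R=alpha=BASE -> take LEFT -> charlie
i=4: L=alpha R=alpha -> agree -> alpha
i=5: L=bravo R=bravo -> agree -> bravo
i=6: BASE=alpha L=echo R=bravo all differ -> CONFLICT
i=7: L=foxtrot R=foxtrot -> agree -> foxtrot
Conflict count: 2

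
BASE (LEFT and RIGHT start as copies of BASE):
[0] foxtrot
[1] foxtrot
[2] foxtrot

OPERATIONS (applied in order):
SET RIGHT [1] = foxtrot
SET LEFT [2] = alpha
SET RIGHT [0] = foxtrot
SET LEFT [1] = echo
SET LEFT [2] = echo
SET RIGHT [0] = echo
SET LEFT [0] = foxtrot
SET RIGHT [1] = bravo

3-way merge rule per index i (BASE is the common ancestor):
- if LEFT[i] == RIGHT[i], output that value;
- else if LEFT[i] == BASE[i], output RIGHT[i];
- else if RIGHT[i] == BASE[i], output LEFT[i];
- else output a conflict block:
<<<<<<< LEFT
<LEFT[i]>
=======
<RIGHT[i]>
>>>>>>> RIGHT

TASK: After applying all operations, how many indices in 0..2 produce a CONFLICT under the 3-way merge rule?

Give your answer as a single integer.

Answer: 1

Derivation:
Final LEFT:  [foxtrot, echo, echo]
Final RIGHT: [echo, bravo, foxtrot]
i=0: L=foxtrot=BASE, R=echo -> take RIGHT -> echo
i=1: BASE=foxtrot L=echo R=bravo all differ -> CONFLICT
i=2: L=echo, R=foxtrot=BASE -> take LEFT -> echo
Conflict count: 1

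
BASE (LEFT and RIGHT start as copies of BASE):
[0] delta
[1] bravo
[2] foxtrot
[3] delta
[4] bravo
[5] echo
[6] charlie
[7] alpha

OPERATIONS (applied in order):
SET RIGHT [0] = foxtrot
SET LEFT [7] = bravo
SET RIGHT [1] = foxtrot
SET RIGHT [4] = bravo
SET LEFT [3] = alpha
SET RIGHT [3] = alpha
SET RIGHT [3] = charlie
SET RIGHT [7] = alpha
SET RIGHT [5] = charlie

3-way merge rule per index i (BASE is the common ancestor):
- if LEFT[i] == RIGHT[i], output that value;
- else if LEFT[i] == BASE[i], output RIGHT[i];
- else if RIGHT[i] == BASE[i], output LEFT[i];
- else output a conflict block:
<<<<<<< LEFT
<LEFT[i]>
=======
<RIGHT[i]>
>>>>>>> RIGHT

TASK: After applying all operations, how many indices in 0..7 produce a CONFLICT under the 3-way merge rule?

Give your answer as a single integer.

Answer: 1

Derivation:
Final LEFT:  [delta, bravo, foxtrot, alpha, bravo, echo, charlie, bravo]
Final RIGHT: [foxtrot, foxtrot, foxtrot, charlie, bravo, charlie, charlie, alpha]
i=0: L=delta=BASE, R=foxtrot -> take RIGHT -> foxtrot
i=1: L=bravo=BASE, R=foxtrot -> take RIGHT -> foxtrot
i=2: L=foxtrot R=foxtrot -> agree -> foxtrot
i=3: BASE=delta L=alpha R=charlie all differ -> CONFLICT
i=4: L=bravo R=bravo -> agree -> bravo
i=5: L=echo=BASE, R=charlie -> take RIGHT -> charlie
i=6: L=charlie R=charlie -> agree -> charlie
i=7: L=bravo, R=alpha=BASE -> take LEFT -> bravo
Conflict count: 1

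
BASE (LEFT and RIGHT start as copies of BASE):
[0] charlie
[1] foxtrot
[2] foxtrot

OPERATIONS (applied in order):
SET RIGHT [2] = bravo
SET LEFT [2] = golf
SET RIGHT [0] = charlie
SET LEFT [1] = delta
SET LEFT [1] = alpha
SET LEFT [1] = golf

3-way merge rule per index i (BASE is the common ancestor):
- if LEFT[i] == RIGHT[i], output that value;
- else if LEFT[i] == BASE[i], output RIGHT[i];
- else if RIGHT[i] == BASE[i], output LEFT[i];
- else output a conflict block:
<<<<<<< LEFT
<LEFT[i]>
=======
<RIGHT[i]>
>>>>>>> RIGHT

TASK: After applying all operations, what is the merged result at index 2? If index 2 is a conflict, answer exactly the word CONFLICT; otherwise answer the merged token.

Final LEFT:  [charlie, golf, golf]
Final RIGHT: [charlie, foxtrot, bravo]
i=0: L=charlie R=charlie -> agree -> charlie
i=1: L=golf, R=foxtrot=BASE -> take LEFT -> golf
i=2: BASE=foxtrot L=golf R=bravo all differ -> CONFLICT
Index 2 -> CONFLICT

Answer: CONFLICT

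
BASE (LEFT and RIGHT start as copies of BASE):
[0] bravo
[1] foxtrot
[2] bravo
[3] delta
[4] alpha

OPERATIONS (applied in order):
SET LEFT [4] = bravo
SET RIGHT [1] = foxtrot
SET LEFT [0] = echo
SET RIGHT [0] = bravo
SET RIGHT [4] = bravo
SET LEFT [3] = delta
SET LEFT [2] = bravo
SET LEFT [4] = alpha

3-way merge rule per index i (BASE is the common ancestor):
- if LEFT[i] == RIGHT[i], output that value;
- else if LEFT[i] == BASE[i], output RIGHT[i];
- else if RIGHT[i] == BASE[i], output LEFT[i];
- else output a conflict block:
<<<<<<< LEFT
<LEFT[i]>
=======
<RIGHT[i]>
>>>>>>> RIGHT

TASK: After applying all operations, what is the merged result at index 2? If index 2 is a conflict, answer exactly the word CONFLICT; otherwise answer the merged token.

Final LEFT:  [echo, foxtrot, bravo, delta, alpha]
Final RIGHT: [bravo, foxtrot, bravo, delta, bravo]
i=0: L=echo, R=bravo=BASE -> take LEFT -> echo
i=1: L=foxtrot R=foxtrot -> agree -> foxtrot
i=2: L=bravo R=bravo -> agree -> bravo
i=3: L=delta R=delta -> agree -> delta
i=4: L=alpha=BASE, R=bravo -> take RIGHT -> bravo
Index 2 -> bravo

Answer: bravo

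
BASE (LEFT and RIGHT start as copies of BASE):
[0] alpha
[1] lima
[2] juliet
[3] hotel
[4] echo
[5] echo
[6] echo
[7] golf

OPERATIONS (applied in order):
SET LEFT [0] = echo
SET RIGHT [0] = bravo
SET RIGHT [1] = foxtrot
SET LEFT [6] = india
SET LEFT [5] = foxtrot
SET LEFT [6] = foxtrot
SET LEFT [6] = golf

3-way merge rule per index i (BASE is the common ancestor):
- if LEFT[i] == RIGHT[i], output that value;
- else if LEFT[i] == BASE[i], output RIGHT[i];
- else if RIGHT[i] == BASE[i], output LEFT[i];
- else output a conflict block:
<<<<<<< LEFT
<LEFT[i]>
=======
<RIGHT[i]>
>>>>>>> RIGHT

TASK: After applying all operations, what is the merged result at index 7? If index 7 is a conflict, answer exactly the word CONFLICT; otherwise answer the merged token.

Final LEFT:  [echo, lima, juliet, hotel, echo, foxtrot, golf, golf]
Final RIGHT: [bravo, foxtrot, juliet, hotel, echo, echo, echo, golf]
i=0: BASE=alpha L=echo R=bravo all differ -> CONFLICT
i=1: L=lima=BASE, R=foxtrot -> take RIGHT -> foxtrot
i=2: L=juliet R=juliet -> agree -> juliet
i=3: L=hotel R=hotel -> agree -> hotel
i=4: L=echo R=echo -> agree -> echo
i=5: L=foxtrot, R=echo=BASE -> take LEFT -> foxtrot
i=6: L=golf, R=echo=BASE -> take LEFT -> golf
i=7: L=golf R=golf -> agree -> golf
Index 7 -> golf

Answer: golf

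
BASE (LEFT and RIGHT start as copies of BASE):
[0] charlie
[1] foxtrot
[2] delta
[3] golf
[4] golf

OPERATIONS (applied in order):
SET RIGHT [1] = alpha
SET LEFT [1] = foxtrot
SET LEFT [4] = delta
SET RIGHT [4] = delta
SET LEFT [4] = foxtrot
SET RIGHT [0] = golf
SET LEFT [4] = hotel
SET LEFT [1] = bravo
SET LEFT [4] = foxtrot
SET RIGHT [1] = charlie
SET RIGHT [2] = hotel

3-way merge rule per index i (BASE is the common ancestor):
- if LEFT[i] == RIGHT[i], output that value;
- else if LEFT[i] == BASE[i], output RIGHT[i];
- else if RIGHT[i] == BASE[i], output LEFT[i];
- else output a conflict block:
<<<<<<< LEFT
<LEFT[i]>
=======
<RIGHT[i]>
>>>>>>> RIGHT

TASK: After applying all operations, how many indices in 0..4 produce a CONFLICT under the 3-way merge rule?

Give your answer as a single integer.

Final LEFT:  [charlie, bravo, delta, golf, foxtrot]
Final RIGHT: [golf, charlie, hotel, golf, delta]
i=0: L=charlie=BASE, R=golf -> take RIGHT -> golf
i=1: BASE=foxtrot L=bravo R=charlie all differ -> CONFLICT
i=2: L=delta=BASE, R=hotel -> take RIGHT -> hotel
i=3: L=golf R=golf -> agree -> golf
i=4: BASE=golf L=foxtrot R=delta all differ -> CONFLICT
Conflict count: 2

Answer: 2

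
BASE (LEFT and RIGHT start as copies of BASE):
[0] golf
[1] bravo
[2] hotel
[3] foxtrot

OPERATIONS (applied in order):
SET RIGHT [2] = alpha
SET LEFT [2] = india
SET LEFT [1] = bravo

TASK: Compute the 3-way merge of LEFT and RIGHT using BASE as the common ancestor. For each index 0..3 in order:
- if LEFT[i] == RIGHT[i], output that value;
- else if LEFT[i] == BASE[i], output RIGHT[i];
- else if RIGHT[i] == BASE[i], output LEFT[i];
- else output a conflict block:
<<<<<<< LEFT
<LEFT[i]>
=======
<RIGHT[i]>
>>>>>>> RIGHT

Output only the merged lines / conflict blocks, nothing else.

Answer: golf
bravo
<<<<<<< LEFT
india
=======
alpha
>>>>>>> RIGHT
foxtrot

Derivation:
Final LEFT:  [golf, bravo, india, foxtrot]
Final RIGHT: [golf, bravo, alpha, foxtrot]
i=0: L=golf R=golf -> agree -> golf
i=1: L=bravo R=bravo -> agree -> bravo
i=2: BASE=hotel L=india R=alpha all differ -> CONFLICT
i=3: L=foxtrot R=foxtrot -> agree -> foxtrot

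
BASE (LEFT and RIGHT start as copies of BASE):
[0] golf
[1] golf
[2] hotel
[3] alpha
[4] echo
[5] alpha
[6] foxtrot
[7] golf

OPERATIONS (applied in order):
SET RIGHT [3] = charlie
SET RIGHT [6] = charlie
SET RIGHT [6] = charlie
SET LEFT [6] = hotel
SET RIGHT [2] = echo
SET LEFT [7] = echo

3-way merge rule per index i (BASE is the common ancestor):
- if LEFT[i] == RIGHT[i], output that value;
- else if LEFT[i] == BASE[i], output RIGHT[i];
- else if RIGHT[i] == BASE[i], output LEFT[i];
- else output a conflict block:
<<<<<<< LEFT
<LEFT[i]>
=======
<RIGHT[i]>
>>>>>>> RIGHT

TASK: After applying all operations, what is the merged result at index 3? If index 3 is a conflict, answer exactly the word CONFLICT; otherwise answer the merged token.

Final LEFT:  [golf, golf, hotel, alpha, echo, alpha, hotel, echo]
Final RIGHT: [golf, golf, echo, charlie, echo, alpha, charlie, golf]
i=0: L=golf R=golf -> agree -> golf
i=1: L=golf R=golf -> agree -> golf
i=2: L=hotel=BASE, R=echo -> take RIGHT -> echo
i=3: L=alpha=BASE, R=charlie -> take RIGHT -> charlie
i=4: L=echo R=echo -> agree -> echo
i=5: L=alpha R=alpha -> agree -> alpha
i=6: BASE=foxtrot L=hotel R=charlie all differ -> CONFLICT
i=7: L=echo, R=golf=BASE -> take LEFT -> echo
Index 3 -> charlie

Answer: charlie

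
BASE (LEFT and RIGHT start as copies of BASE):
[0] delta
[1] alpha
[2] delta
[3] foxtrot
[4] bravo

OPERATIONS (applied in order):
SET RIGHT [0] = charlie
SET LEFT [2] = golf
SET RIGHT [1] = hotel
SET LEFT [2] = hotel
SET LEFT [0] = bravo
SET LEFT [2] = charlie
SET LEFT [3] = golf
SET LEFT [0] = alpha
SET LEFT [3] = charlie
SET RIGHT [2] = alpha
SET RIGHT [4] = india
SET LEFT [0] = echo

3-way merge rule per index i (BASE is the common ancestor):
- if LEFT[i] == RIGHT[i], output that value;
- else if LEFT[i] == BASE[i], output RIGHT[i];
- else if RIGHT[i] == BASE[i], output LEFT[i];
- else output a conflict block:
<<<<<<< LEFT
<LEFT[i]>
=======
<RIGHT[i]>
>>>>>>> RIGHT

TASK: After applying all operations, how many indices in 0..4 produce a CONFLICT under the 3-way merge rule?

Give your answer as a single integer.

Final LEFT:  [echo, alpha, charlie, charlie, bravo]
Final RIGHT: [charlie, hotel, alpha, foxtrot, india]
i=0: BASE=delta L=echo R=charlie all differ -> CONFLICT
i=1: L=alpha=BASE, R=hotel -> take RIGHT -> hotel
i=2: BASE=delta L=charlie R=alpha all differ -> CONFLICT
i=3: L=charlie, R=foxtrot=BASE -> take LEFT -> charlie
i=4: L=bravo=BASE, R=india -> take RIGHT -> india
Conflict count: 2

Answer: 2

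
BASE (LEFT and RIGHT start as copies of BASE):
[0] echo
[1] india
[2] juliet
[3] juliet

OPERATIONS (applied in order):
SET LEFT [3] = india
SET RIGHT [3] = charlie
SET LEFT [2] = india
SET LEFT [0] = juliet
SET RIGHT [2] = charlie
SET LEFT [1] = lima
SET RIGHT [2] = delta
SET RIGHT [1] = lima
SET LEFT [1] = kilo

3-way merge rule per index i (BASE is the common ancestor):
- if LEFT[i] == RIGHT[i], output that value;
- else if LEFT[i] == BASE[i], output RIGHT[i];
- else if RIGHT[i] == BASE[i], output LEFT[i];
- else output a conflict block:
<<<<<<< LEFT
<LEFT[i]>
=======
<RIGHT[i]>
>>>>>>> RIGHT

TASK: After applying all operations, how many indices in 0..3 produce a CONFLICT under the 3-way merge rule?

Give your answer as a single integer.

Answer: 3

Derivation:
Final LEFT:  [juliet, kilo, india, india]
Final RIGHT: [echo, lima, delta, charlie]
i=0: L=juliet, R=echo=BASE -> take LEFT -> juliet
i=1: BASE=india L=kilo R=lima all differ -> CONFLICT
i=2: BASE=juliet L=india R=delta all differ -> CONFLICT
i=3: BASE=juliet L=india R=charlie all differ -> CONFLICT
Conflict count: 3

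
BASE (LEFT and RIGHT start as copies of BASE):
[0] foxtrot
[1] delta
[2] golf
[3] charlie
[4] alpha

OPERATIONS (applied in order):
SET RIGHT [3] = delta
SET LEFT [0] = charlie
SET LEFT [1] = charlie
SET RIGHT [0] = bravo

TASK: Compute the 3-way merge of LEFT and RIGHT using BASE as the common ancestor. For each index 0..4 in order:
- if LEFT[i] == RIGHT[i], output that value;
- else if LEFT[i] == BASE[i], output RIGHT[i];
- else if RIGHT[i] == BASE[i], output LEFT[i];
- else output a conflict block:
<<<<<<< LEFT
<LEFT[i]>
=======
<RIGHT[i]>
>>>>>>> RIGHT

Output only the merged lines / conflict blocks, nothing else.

Final LEFT:  [charlie, charlie, golf, charlie, alpha]
Final RIGHT: [bravo, delta, golf, delta, alpha]
i=0: BASE=foxtrot L=charlie R=bravo all differ -> CONFLICT
i=1: L=charlie, R=delta=BASE -> take LEFT -> charlie
i=2: L=golf R=golf -> agree -> golf
i=3: L=charlie=BASE, R=delta -> take RIGHT -> delta
i=4: L=alpha R=alpha -> agree -> alpha

Answer: <<<<<<< LEFT
charlie
=======
bravo
>>>>>>> RIGHT
charlie
golf
delta
alpha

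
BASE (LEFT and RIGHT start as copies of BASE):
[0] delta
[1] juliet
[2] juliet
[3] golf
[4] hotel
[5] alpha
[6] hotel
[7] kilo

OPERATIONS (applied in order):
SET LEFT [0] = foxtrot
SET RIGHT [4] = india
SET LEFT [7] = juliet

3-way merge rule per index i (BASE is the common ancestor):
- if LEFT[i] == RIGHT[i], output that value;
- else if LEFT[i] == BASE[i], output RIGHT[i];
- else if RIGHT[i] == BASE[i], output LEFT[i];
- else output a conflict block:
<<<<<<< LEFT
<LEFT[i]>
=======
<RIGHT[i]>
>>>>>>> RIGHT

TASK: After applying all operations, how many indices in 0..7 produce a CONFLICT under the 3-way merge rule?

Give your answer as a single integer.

Answer: 0

Derivation:
Final LEFT:  [foxtrot, juliet, juliet, golf, hotel, alpha, hotel, juliet]
Final RIGHT: [delta, juliet, juliet, golf, india, alpha, hotel, kilo]
i=0: L=foxtrot, R=delta=BASE -> take LEFT -> foxtrot
i=1: L=juliet R=juliet -> agree -> juliet
i=2: L=juliet R=juliet -> agree -> juliet
i=3: L=golf R=golf -> agree -> golf
i=4: L=hotel=BASE, R=india -> take RIGHT -> india
i=5: L=alpha R=alpha -> agree -> alpha
i=6: L=hotel R=hotel -> agree -> hotel
i=7: L=juliet, R=kilo=BASE -> take LEFT -> juliet
Conflict count: 0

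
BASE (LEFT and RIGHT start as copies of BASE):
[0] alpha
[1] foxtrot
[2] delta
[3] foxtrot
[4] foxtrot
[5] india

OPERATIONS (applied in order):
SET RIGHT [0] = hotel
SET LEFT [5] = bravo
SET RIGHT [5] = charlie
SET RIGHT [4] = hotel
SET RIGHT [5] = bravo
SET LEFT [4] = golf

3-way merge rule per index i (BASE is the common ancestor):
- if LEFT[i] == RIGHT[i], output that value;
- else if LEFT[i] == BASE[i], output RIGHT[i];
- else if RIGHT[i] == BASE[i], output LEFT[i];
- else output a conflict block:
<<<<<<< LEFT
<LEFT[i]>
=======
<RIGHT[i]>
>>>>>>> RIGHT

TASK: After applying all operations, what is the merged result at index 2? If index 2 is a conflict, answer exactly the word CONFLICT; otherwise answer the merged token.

Final LEFT:  [alpha, foxtrot, delta, foxtrot, golf, bravo]
Final RIGHT: [hotel, foxtrot, delta, foxtrot, hotel, bravo]
i=0: L=alpha=BASE, R=hotel -> take RIGHT -> hotel
i=1: L=foxtrot R=foxtrot -> agree -> foxtrot
i=2: L=delta R=delta -> agree -> delta
i=3: L=foxtrot R=foxtrot -> agree -> foxtrot
i=4: BASE=foxtrot L=golf R=hotel all differ -> CONFLICT
i=5: L=bravo R=bravo -> agree -> bravo
Index 2 -> delta

Answer: delta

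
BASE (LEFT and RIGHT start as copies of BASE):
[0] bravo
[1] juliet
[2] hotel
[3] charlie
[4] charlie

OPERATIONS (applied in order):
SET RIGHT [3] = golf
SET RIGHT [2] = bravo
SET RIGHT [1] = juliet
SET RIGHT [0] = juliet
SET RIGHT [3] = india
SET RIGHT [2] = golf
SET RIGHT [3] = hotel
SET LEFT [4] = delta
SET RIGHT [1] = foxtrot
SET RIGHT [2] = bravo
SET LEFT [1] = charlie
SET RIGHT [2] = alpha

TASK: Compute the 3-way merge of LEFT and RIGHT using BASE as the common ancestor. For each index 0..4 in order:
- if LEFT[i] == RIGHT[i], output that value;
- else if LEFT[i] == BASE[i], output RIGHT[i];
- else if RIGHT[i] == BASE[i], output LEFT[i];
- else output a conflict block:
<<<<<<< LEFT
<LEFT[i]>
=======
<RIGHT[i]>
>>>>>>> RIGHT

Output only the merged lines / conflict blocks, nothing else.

Answer: juliet
<<<<<<< LEFT
charlie
=======
foxtrot
>>>>>>> RIGHT
alpha
hotel
delta

Derivation:
Final LEFT:  [bravo, charlie, hotel, charlie, delta]
Final RIGHT: [juliet, foxtrot, alpha, hotel, charlie]
i=0: L=bravo=BASE, R=juliet -> take RIGHT -> juliet
i=1: BASE=juliet L=charlie R=foxtrot all differ -> CONFLICT
i=2: L=hotel=BASE, R=alpha -> take RIGHT -> alpha
i=3: L=charlie=BASE, R=hotel -> take RIGHT -> hotel
i=4: L=delta, R=charlie=BASE -> take LEFT -> delta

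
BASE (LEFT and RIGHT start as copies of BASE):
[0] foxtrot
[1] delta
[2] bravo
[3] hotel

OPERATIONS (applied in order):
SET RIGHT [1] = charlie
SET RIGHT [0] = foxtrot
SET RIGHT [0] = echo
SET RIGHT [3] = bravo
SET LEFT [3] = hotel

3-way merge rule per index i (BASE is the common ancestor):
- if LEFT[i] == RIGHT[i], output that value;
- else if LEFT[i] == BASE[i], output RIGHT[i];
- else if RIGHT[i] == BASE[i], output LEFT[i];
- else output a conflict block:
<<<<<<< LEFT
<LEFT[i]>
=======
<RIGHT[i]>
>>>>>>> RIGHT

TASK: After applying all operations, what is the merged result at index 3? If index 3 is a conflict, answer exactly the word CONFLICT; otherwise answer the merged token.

Final LEFT:  [foxtrot, delta, bravo, hotel]
Final RIGHT: [echo, charlie, bravo, bravo]
i=0: L=foxtrot=BASE, R=echo -> take RIGHT -> echo
i=1: L=delta=BASE, R=charlie -> take RIGHT -> charlie
i=2: L=bravo R=bravo -> agree -> bravo
i=3: L=hotel=BASE, R=bravo -> take RIGHT -> bravo
Index 3 -> bravo

Answer: bravo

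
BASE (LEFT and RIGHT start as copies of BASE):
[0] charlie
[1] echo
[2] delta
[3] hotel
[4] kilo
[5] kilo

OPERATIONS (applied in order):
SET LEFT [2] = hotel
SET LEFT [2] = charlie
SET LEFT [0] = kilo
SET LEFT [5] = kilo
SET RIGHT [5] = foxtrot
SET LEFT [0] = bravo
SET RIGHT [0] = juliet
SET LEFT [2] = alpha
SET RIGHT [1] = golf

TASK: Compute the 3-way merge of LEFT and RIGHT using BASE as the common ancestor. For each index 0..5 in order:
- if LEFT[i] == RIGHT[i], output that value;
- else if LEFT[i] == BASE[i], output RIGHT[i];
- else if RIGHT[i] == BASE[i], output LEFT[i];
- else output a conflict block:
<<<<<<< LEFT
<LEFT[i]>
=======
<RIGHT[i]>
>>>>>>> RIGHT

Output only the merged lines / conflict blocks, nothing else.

Answer: <<<<<<< LEFT
bravo
=======
juliet
>>>>>>> RIGHT
golf
alpha
hotel
kilo
foxtrot

Derivation:
Final LEFT:  [bravo, echo, alpha, hotel, kilo, kilo]
Final RIGHT: [juliet, golf, delta, hotel, kilo, foxtrot]
i=0: BASE=charlie L=bravo R=juliet all differ -> CONFLICT
i=1: L=echo=BASE, R=golf -> take RIGHT -> golf
i=2: L=alpha, R=delta=BASE -> take LEFT -> alpha
i=3: L=hotel R=hotel -> agree -> hotel
i=4: L=kilo R=kilo -> agree -> kilo
i=5: L=kilo=BASE, R=foxtrot -> take RIGHT -> foxtrot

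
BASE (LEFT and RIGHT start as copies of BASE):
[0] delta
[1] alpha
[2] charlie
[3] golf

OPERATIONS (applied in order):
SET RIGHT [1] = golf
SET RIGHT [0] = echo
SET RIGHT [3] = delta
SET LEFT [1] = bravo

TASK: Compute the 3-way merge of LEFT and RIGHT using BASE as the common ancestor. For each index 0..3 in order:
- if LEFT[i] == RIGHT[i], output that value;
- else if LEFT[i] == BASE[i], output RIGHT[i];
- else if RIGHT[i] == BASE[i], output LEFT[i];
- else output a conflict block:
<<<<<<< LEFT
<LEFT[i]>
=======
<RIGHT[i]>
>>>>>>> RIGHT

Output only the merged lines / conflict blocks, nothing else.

Final LEFT:  [delta, bravo, charlie, golf]
Final RIGHT: [echo, golf, charlie, delta]
i=0: L=delta=BASE, R=echo -> take RIGHT -> echo
i=1: BASE=alpha L=bravo R=golf all differ -> CONFLICT
i=2: L=charlie R=charlie -> agree -> charlie
i=3: L=golf=BASE, R=delta -> take RIGHT -> delta

Answer: echo
<<<<<<< LEFT
bravo
=======
golf
>>>>>>> RIGHT
charlie
delta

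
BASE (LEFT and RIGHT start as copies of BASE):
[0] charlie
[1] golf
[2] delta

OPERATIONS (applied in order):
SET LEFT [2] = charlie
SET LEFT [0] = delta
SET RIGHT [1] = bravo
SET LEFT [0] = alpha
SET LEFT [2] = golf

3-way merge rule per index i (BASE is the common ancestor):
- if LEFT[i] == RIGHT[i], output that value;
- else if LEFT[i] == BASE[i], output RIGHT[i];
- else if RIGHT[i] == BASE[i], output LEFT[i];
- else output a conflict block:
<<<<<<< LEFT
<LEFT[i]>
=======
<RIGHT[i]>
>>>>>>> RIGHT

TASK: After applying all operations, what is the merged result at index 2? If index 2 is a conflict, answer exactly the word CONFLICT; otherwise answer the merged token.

Answer: golf

Derivation:
Final LEFT:  [alpha, golf, golf]
Final RIGHT: [charlie, bravo, delta]
i=0: L=alpha, R=charlie=BASE -> take LEFT -> alpha
i=1: L=golf=BASE, R=bravo -> take RIGHT -> bravo
i=2: L=golf, R=delta=BASE -> take LEFT -> golf
Index 2 -> golf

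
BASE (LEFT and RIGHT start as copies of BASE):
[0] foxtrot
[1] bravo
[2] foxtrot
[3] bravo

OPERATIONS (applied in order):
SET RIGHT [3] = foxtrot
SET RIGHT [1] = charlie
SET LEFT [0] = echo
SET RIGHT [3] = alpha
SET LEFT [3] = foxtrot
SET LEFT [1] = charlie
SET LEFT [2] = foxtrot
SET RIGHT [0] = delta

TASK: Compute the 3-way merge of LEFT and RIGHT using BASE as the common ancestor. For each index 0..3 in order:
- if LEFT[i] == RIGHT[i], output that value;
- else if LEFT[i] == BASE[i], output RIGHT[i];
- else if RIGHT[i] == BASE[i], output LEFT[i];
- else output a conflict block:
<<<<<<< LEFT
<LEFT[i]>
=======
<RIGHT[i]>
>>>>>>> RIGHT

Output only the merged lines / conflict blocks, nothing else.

Final LEFT:  [echo, charlie, foxtrot, foxtrot]
Final RIGHT: [delta, charlie, foxtrot, alpha]
i=0: BASE=foxtrot L=echo R=delta all differ -> CONFLICT
i=1: L=charlie R=charlie -> agree -> charlie
i=2: L=foxtrot R=foxtrot -> agree -> foxtrot
i=3: BASE=bravo L=foxtrot R=alpha all differ -> CONFLICT

Answer: <<<<<<< LEFT
echo
=======
delta
>>>>>>> RIGHT
charlie
foxtrot
<<<<<<< LEFT
foxtrot
=======
alpha
>>>>>>> RIGHT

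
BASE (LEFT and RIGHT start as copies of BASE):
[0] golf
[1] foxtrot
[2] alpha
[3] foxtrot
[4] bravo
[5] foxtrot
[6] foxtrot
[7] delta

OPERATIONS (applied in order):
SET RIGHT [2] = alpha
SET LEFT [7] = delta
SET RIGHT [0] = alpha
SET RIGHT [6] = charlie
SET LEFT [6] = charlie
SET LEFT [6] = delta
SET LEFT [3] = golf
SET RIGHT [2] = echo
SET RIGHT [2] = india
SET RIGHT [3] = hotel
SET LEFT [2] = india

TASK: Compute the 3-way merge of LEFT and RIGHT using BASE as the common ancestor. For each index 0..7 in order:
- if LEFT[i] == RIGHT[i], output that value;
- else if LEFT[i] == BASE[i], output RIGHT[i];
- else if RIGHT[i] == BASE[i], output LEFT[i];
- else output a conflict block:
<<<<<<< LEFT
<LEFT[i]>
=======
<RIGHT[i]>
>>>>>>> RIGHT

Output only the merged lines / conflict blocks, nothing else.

Answer: alpha
foxtrot
india
<<<<<<< LEFT
golf
=======
hotel
>>>>>>> RIGHT
bravo
foxtrot
<<<<<<< LEFT
delta
=======
charlie
>>>>>>> RIGHT
delta

Derivation:
Final LEFT:  [golf, foxtrot, india, golf, bravo, foxtrot, delta, delta]
Final RIGHT: [alpha, foxtrot, india, hotel, bravo, foxtrot, charlie, delta]
i=0: L=golf=BASE, R=alpha -> take RIGHT -> alpha
i=1: L=foxtrot R=foxtrot -> agree -> foxtrot
i=2: L=india R=india -> agree -> india
i=3: BASE=foxtrot L=golf R=hotel all differ -> CONFLICT
i=4: L=bravo R=bravo -> agree -> bravo
i=5: L=foxtrot R=foxtrot -> agree -> foxtrot
i=6: BASE=foxtrot L=delta R=charlie all differ -> CONFLICT
i=7: L=delta R=delta -> agree -> delta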